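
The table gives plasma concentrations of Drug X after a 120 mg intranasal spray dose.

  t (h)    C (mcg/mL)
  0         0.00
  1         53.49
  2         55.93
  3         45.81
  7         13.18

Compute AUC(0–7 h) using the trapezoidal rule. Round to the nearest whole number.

AUC = 250 mcg/mL·h

Trapezoidal AUC_0→7:
  [0→1]: (0.00+53.49)/2 × 1 = 26.745
  [1→2]: (53.49+55.93)/2 × 1 = 54.71
  [2→3]: (55.93+45.81)/2 × 1 = 50.87
  [3→7]: (45.81+13.18)/2 × 4 = 117.98
  Sum = 250.305 mcg/mL·h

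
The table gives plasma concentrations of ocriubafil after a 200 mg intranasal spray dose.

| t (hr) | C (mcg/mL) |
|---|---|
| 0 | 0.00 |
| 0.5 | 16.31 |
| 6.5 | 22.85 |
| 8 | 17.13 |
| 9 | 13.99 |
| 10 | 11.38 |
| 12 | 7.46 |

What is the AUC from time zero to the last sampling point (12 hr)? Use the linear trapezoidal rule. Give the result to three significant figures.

AUC = 199 mcg/mL·hr

Trapezoidal AUC_0→12:
  [0→0.5]: (0.00+16.31)/2 × 0.5 = 4.0775
  [0.5→6.5]: (16.31+22.85)/2 × 6 = 117.48
  [6.5→8]: (22.85+17.13)/2 × 1.5 = 29.985
  [8→9]: (17.13+13.99)/2 × 1 = 15.56
  [9→10]: (13.99+11.38)/2 × 1 = 12.685
  [10→12]: (11.38+7.46)/2 × 2 = 18.84
  Sum = 198.6275 mcg/mL·hr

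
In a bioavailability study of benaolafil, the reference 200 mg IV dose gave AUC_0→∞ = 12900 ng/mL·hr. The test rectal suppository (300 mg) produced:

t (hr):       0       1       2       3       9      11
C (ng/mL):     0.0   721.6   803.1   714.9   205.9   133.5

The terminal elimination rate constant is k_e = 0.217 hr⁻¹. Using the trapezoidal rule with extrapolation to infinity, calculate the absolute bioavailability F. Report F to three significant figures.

F = 0.289

Trapezoidal AUC_0→11 (rectal suppository):
  [0→1]: (0.0+721.6)/2 × 1 = 360.8
  [1→2]: (721.6+803.1)/2 × 1 = 762.35
  [2→3]: (803.1+714.9)/2 × 1 = 759.0
  [3→9]: (714.9+205.9)/2 × 6 = 2762.4
  [9→11]: (205.9+133.5)/2 × 2 = 339.4
  Sum = 4983.95 ng/mL·hr
Tail: C_last/k_e = 133.5/0.217 = 615.207
AUC_0→∞ (rectal suppository) = 4983.95 + 615.207 = 5599.157 ng/mL·hr
F = (AUC_ev/D_ev)/(AUC_iv/D_iv) = (5599.157/300)/(12900/200) = 18.6639/64.5 = 0.2894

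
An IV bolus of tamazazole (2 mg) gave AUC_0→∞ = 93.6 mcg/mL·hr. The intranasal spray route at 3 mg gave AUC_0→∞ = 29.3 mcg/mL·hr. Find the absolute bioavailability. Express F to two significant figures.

F = (AUC_ev / D_ev) / (AUC_iv / D_iv)
  = (29.3/3) / (93.6/2)
  = 9.76667 / 46.8 = 0.2087

F = 0.21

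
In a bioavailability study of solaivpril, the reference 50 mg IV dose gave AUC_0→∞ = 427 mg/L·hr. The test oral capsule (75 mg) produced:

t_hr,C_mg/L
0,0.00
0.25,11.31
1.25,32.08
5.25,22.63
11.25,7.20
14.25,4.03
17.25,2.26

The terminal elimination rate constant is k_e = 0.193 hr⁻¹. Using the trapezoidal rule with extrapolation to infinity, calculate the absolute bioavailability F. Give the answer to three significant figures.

Trapezoidal AUC_0→17.25 (oral capsule):
  [0→0.25]: (0.00+11.31)/2 × 0.25 = 1.41375
  [0.25→1.25]: (11.31+32.08)/2 × 1 = 21.695
  [1.25→5.25]: (32.08+22.63)/2 × 4 = 109.42
  [5.25→11.25]: (22.63+7.20)/2 × 6 = 89.49
  [11.25→14.25]: (7.20+4.03)/2 × 3 = 16.845
  [14.25→17.25]: (4.03+2.26)/2 × 3 = 9.435
  Sum = 248.29875 mg/L·hr
Tail: C_last/k_e = 2.26/0.193 = 11.710
AUC_0→∞ (oral capsule) = 248.29875 + 11.710 = 260.00875 mg/L·hr
F = (AUC_ev/D_ev)/(AUC_iv/D_iv) = (260.00875/75)/(427/50) = 3.46678/8.54 = 0.4059

F = 0.406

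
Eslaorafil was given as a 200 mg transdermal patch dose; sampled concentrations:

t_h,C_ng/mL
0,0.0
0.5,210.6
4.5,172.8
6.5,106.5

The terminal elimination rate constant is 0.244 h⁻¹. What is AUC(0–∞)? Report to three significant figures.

AUC = 1540 ng/mL·h

Trapezoidal AUC_0→6.5:
  [0→0.5]: (0.0+210.6)/2 × 0.5 = 52.65
  [0.5→4.5]: (210.6+172.8)/2 × 4 = 766.8
  [4.5→6.5]: (172.8+106.5)/2 × 2 = 279.3
  Sum = 1098.75 ng/mL·h
Extrapolated tail: C_last / k_e = 106.5 / 0.244 = 436.475
AUC_0→∞ = 1098.75 + 436.475 = 1535.225 ng/mL·h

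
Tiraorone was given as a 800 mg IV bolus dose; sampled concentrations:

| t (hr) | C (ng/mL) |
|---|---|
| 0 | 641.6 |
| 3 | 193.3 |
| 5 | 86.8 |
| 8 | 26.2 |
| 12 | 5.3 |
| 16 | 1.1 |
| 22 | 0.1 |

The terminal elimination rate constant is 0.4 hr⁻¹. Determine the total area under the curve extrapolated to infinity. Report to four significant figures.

Trapezoidal AUC_0→22:
  [0→3]: (641.6+193.3)/2 × 3 = 1252.35
  [3→5]: (193.3+86.8)/2 × 2 = 280.1
  [5→8]: (86.8+26.2)/2 × 3 = 169.5
  [8→12]: (26.2+5.3)/2 × 4 = 63.0
  [12→16]: (5.3+1.1)/2 × 4 = 12.8
  [16→22]: (1.1+0.1)/2 × 6 = 3.6
  Sum = 1781.35 ng/mL·hr
Extrapolated tail: C_last / k_e = 0.1 / 0.4 = 0.250
AUC_0→∞ = 1781.35 + 0.250 = 1781.6 ng/mL·hr

AUC = 1782 ng/mL·hr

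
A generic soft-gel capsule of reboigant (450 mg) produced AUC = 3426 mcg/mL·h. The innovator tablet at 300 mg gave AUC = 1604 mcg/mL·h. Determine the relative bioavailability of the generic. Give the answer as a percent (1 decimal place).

F_rel = 142.4%

F_rel = (AUC_test/D_test) / (AUC_ref/D_ref)
      = (3426/450) / (1604/300)
      = 7.61333 / 5.34667 = 1.4239 = 142.39%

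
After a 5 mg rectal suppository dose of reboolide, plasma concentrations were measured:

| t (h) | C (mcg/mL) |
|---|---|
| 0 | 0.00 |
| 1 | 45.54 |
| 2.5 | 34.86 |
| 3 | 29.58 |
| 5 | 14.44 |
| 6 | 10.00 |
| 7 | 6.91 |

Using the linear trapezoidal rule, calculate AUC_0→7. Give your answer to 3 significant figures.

Trapezoidal AUC_0→7:
  [0→1]: (0.00+45.54)/2 × 1 = 22.77
  [1→2.5]: (45.54+34.86)/2 × 1.5 = 60.3
  [2.5→3]: (34.86+29.58)/2 × 0.5 = 16.11
  [3→5]: (29.58+14.44)/2 × 2 = 44.02
  [5→6]: (14.44+10.00)/2 × 1 = 12.22
  [6→7]: (10.00+6.91)/2 × 1 = 8.455
  Sum = 163.875 mcg/mL·h

AUC = 164 mcg/mL·h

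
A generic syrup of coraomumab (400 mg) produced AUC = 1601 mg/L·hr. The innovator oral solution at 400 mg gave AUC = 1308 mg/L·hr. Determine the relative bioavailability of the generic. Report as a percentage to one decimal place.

F_rel = 122.4%

F_rel = (AUC_test/D_test) / (AUC_ref/D_ref)
      = (1601/400) / (1308/400)
      = 4.0025 / 3.27 = 1.2240 = 122.40%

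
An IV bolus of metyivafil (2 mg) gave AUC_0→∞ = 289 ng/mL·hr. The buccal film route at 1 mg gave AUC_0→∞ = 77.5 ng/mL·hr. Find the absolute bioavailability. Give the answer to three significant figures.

F = (AUC_ev / D_ev) / (AUC_iv / D_iv)
  = (77.5/1) / (289/2)
  = 77.5 / 144.5 = 0.5363

F = 0.536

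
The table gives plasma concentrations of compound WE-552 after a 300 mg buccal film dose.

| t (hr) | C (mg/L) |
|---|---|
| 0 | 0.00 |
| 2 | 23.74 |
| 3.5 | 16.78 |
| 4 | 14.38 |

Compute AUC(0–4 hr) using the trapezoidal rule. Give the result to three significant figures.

AUC = 61.9 mg/L·hr

Trapezoidal AUC_0→4:
  [0→2]: (0.00+23.74)/2 × 2 = 23.74
  [2→3.5]: (23.74+16.78)/2 × 1.5 = 30.39
  [3.5→4]: (16.78+14.38)/2 × 0.5 = 7.79
  Sum = 61.92 mg/L·hr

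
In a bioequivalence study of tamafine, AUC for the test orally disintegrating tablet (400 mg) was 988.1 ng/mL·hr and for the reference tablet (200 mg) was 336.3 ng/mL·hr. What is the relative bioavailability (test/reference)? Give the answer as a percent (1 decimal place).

F_rel = (AUC_test/D_test) / (AUC_ref/D_ref)
      = (988.1/400) / (336.3/200)
      = 2.47025 / 1.6815 = 1.4691 = 146.91%

F_rel = 146.9%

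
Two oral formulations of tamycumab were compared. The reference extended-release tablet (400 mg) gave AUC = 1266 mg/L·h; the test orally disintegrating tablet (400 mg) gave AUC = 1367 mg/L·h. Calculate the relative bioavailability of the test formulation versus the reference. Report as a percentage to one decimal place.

F_rel = 108.0%

F_rel = (AUC_test/D_test) / (AUC_ref/D_ref)
      = (1367/400) / (1266/400)
      = 3.4175 / 3.165 = 1.0798 = 107.98%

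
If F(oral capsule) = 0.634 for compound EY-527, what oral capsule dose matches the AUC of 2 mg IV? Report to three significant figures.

For equal systemic exposure: F × D_ev = D_iv
D_ev = D_iv / F = 2 / 0.634 = 3.15457 mg

D_oral = 3.15 mg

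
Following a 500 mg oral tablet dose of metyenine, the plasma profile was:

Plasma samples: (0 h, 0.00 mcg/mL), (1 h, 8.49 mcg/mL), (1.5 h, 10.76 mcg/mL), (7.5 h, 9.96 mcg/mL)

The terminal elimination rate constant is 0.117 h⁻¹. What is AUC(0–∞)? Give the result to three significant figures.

Trapezoidal AUC_0→7.5:
  [0→1]: (0.00+8.49)/2 × 1 = 4.245
  [1→1.5]: (8.49+10.76)/2 × 0.5 = 4.8125
  [1.5→7.5]: (10.76+9.96)/2 × 6 = 62.16
  Sum = 71.2175 mcg/mL·h
Extrapolated tail: C_last / k_e = 9.96 / 0.117 = 85.128
AUC_0→∞ = 71.2175 + 85.128 = 156.3455 mcg/mL·h

AUC = 156 mcg/mL·h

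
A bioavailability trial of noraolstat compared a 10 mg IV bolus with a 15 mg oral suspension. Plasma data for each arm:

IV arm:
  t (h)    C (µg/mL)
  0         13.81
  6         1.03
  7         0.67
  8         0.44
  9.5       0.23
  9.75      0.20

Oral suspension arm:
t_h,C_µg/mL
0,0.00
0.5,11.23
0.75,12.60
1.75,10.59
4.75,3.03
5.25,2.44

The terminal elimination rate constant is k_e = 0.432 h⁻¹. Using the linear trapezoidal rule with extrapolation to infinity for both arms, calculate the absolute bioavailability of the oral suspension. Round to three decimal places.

F = 0.637

Trapezoidal AUC_0→9.75 (IV):
  [0→6]: (13.81+1.03)/2 × 6 = 44.52
  [6→7]: (1.03+0.67)/2 × 1 = 0.85
  [7→8]: (0.67+0.44)/2 × 1 = 0.555
  [8→9.5]: (0.44+0.23)/2 × 1.5 = 0.5025
  [9.5→9.75]: (0.23+0.20)/2 × 0.25 = 0.05375
  Sum = 46.48125 µg/mL·h
IV tail: 0.20/0.432 = 0.463; AUC_iv,0→∞ = 46.48125 + 0.463 = 46.94425 µg/mL·h
Trapezoidal AUC_0→5.25 (oral suspension):
  [0→0.5]: (0.00+11.23)/2 × 0.5 = 2.8075
  [0.5→0.75]: (11.23+12.60)/2 × 0.25 = 2.97875
  [0.75→1.75]: (12.60+10.59)/2 × 1 = 11.595
  [1.75→4.75]: (10.59+3.03)/2 × 3 = 20.43
  [4.75→5.25]: (3.03+2.44)/2 × 0.5 = 1.3675
  Sum = 39.17875 µg/mL·h
oral suspension tail: 2.44/0.432 = 5.648; AUC_ev,0→∞ = 39.17875 + 5.648 = 44.82675 µg/mL·h
F = (AUC_ev/D_ev)/(AUC_iv/D_iv) = (44.82675/15)/(46.94425/10) = 2.98845/4.694425 = 0.6366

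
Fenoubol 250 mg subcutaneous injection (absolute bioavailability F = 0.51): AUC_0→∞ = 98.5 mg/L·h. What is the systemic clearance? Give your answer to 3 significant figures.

CL = F × Dose / AUC_0→∞
   = 0.51 × 250 / 98.5 = 1.29442 L/h

CL = 1.29 L/h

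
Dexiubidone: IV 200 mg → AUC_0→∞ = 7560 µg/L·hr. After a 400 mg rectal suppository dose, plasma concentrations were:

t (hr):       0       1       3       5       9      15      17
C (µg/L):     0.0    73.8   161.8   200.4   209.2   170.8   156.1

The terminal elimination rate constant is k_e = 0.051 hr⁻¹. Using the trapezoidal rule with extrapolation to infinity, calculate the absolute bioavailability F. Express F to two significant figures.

Trapezoidal AUC_0→17 (rectal suppository):
  [0→1]: (0.0+73.8)/2 × 1 = 36.9
  [1→3]: (73.8+161.8)/2 × 2 = 235.6
  [3→5]: (161.8+200.4)/2 × 2 = 362.2
  [5→9]: (200.4+209.2)/2 × 4 = 819.2
  [9→15]: (209.2+170.8)/2 × 6 = 1140.0
  [15→17]: (170.8+156.1)/2 × 2 = 326.9
  Sum = 2920.8 µg/L·hr
Tail: C_last/k_e = 156.1/0.051 = 3060.784
AUC_0→∞ (rectal suppository) = 2920.8 + 3060.784 = 5981.584 µg/L·hr
F = (AUC_ev/D_ev)/(AUC_iv/D_iv) = (5981.584/400)/(7560/200) = 14.95396/37.8 = 0.3956

F = 0.40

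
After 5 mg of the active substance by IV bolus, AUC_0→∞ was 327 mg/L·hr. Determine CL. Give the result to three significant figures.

CL = 0.0153 L/hr

CL = Dose_iv / AUC_0→∞
   = 5 / 327 = 0.0152905 L/hr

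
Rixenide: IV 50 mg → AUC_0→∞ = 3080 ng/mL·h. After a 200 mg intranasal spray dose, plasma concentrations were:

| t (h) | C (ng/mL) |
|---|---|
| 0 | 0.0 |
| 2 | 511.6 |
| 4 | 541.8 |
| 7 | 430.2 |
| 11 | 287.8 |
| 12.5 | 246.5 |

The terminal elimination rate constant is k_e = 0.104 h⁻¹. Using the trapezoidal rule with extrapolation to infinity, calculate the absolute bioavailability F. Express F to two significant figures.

Trapezoidal AUC_0→12.5 (intranasal spray):
  [0→2]: (0.0+511.6)/2 × 2 = 511.6
  [2→4]: (511.6+541.8)/2 × 2 = 1053.4
  [4→7]: (541.8+430.2)/2 × 3 = 1458.0
  [7→11]: (430.2+287.8)/2 × 4 = 1436.0
  [11→12.5]: (287.8+246.5)/2 × 1.5 = 400.725
  Sum = 4859.725 ng/mL·h
Tail: C_last/k_e = 246.5/0.104 = 2370.192
AUC_0→∞ (intranasal spray) = 4859.725 + 2370.192 = 7229.917 ng/mL·h
F = (AUC_ev/D_ev)/(AUC_iv/D_iv) = (7229.917/200)/(3080/50) = 36.149585/61.6 = 0.5868

F = 0.59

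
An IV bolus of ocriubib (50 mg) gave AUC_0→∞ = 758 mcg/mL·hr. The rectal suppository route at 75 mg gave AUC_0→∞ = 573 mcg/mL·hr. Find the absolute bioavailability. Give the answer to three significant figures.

F = 0.504

F = (AUC_ev / D_ev) / (AUC_iv / D_iv)
  = (573/75) / (758/50)
  = 7.64 / 15.16 = 0.5040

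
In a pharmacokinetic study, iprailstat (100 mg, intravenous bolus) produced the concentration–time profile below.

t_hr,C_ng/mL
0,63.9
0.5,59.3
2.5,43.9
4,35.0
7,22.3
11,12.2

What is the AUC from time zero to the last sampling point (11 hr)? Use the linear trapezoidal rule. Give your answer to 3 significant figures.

Trapezoidal AUC_0→11:
  [0→0.5]: (63.9+59.3)/2 × 0.5 = 30.8
  [0.5→2.5]: (59.3+43.9)/2 × 2 = 103.2
  [2.5→4]: (43.9+35.0)/2 × 1.5 = 59.175
  [4→7]: (35.0+22.3)/2 × 3 = 85.95
  [7→11]: (22.3+12.2)/2 × 4 = 69.0
  Sum = 348.125 ng/mL·hr

AUC = 348 ng/mL·hr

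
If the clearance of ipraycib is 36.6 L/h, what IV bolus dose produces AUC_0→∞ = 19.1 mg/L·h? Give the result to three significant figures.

Dose = 699 mg

Dose_iv = CL × AUC_0→∞
     = 36.6 × 19.1 = 699.06 mg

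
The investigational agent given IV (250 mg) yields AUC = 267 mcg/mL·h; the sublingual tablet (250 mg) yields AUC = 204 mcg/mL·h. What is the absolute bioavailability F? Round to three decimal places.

F = 0.764

F = (AUC_ev / D_ev) / (AUC_iv / D_iv)
  = (204/250) / (267/250)
  = 0.816 / 1.068 = 0.7640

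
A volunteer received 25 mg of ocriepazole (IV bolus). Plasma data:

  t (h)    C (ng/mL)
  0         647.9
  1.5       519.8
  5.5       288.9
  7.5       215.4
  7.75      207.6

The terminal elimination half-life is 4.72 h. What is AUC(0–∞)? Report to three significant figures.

AUC = 4460 ng/mL·h

Trapezoidal AUC_0→7.75:
  [0→1.5]: (647.9+519.8)/2 × 1.5 = 875.775
  [1.5→5.5]: (519.8+288.9)/2 × 4 = 1617.4
  [5.5→7.5]: (288.9+215.4)/2 × 2 = 504.3
  [7.5→7.75]: (215.4+207.6)/2 × 0.25 = 52.875
  Sum = 3050.35 ng/mL·h
k_e = ln2 / t½ = 0.693147 / 4.72 = 0.1469 h^-1
Extrapolated tail: C_last / k_e = 207.6 / 0.1469 = 1413.206
AUC_0→∞ = 3050.35 + 1413.206 = 4463.556 ng/mL·h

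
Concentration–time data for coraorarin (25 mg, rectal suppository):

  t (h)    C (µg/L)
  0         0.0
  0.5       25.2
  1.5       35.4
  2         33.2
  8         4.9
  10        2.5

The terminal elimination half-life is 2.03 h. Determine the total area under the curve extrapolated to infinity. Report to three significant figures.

Trapezoidal AUC_0→10:
  [0→0.5]: (0.0+25.2)/2 × 0.5 = 6.3
  [0.5→1.5]: (25.2+35.4)/2 × 1 = 30.3
  [1.5→2]: (35.4+33.2)/2 × 0.5 = 17.15
  [2→8]: (33.2+4.9)/2 × 6 = 114.3
  [8→10]: (4.9+2.5)/2 × 2 = 7.4
  Sum = 175.45 µg/L·h
k_e = ln2 / t½ = 0.693147 / 2.03 = 0.3415 h^-1
Extrapolated tail: C_last / k_e = 2.5 / 0.3415 = 7.321
AUC_0→∞ = 175.45 + 7.321 = 182.771 µg/L·h

AUC = 183 µg/L·h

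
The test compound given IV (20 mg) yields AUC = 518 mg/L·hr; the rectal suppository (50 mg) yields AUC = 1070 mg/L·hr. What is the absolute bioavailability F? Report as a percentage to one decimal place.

F = (AUC_ev / D_ev) / (AUC_iv / D_iv)
  = (1070/50) / (518/20)
  = 21.4 / 25.9 = 0.8263
  = 82.63%

F = 82.6%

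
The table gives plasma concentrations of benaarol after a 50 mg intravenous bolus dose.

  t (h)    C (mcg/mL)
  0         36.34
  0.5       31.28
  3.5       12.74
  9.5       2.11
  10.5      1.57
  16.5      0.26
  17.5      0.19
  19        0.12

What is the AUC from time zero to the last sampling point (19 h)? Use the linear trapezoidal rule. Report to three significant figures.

Trapezoidal AUC_0→19:
  [0→0.5]: (36.34+31.28)/2 × 0.5 = 16.905
  [0.5→3.5]: (31.28+12.74)/2 × 3 = 66.03
  [3.5→9.5]: (12.74+2.11)/2 × 6 = 44.55
  [9.5→10.5]: (2.11+1.57)/2 × 1 = 1.84
  [10.5→16.5]: (1.57+0.26)/2 × 6 = 5.49
  [16.5→17.5]: (0.26+0.19)/2 × 1 = 0.225
  [17.5→19]: (0.19+0.12)/2 × 1.5 = 0.2325
  Sum = 135.2725 mcg/mL·h

AUC = 135 mcg/mL·h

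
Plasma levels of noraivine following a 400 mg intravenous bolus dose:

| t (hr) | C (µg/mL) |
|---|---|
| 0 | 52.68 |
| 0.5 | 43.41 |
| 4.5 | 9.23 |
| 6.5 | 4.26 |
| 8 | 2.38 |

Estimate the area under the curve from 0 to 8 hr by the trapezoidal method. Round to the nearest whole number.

Trapezoidal AUC_0→8:
  [0→0.5]: (52.68+43.41)/2 × 0.5 = 24.0225
  [0.5→4.5]: (43.41+9.23)/2 × 4 = 105.28
  [4.5→6.5]: (9.23+4.26)/2 × 2 = 13.49
  [6.5→8]: (4.26+2.38)/2 × 1.5 = 4.98
  Sum = 147.7725 µg/mL·hr

AUC = 148 µg/mL·hr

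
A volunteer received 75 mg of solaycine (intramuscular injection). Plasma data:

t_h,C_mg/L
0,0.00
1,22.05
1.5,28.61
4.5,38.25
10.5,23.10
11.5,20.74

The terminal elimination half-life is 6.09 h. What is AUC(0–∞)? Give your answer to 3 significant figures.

AUC = 512 mg/L·h

Trapezoidal AUC_0→11.5:
  [0→1]: (0.00+22.05)/2 × 1 = 11.025
  [1→1.5]: (22.05+28.61)/2 × 0.5 = 12.665
  [1.5→4.5]: (28.61+38.25)/2 × 3 = 100.29
  [4.5→10.5]: (38.25+23.10)/2 × 6 = 184.05
  [10.5→11.5]: (23.10+20.74)/2 × 1 = 21.92
  Sum = 329.95 mg/L·h
k_e = ln2 / t½ = 0.693147 / 6.09 = 0.1138 h^-1
Extrapolated tail: C_last / k_e = 20.74 / 0.1138 = 182.250
AUC_0→∞ = 329.95 + 182.250 = 512.2 mg/L·h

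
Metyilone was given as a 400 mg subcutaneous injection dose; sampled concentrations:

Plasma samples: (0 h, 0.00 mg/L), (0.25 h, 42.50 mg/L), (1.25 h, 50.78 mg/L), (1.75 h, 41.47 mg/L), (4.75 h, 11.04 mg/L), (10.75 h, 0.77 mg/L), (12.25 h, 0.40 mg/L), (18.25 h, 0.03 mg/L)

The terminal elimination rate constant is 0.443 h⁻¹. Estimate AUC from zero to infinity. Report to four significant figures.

AUC = 191.4 mg/L·h

Trapezoidal AUC_0→18.25:
  [0→0.25]: (0.00+42.50)/2 × 0.25 = 5.3125
  [0.25→1.25]: (42.50+50.78)/2 × 1 = 46.64
  [1.25→1.75]: (50.78+41.47)/2 × 0.5 = 23.0625
  [1.75→4.75]: (41.47+11.04)/2 × 3 = 78.765
  [4.75→10.75]: (11.04+0.77)/2 × 6 = 35.43
  [10.75→12.25]: (0.77+0.40)/2 × 1.5 = 0.8775
  [12.25→18.25]: (0.40+0.03)/2 × 6 = 1.29
  Sum = 191.3775 mg/L·h
Extrapolated tail: C_last / k_e = 0.03 / 0.443 = 0.068
AUC_0→∞ = 191.3775 + 0.068 = 191.4455 mg/L·h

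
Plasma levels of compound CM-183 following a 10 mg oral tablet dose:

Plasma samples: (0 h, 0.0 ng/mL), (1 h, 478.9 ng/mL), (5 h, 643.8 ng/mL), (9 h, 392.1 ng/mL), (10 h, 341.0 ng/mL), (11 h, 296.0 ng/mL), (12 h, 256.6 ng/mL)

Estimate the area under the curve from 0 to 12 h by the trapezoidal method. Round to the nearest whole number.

AUC = 5518 ng/mL·h

Trapezoidal AUC_0→12:
  [0→1]: (0.0+478.9)/2 × 1 = 239.45
  [1→5]: (478.9+643.8)/2 × 4 = 2245.4
  [5→9]: (643.8+392.1)/2 × 4 = 2071.8
  [9→10]: (392.1+341.0)/2 × 1 = 366.55
  [10→11]: (341.0+296.0)/2 × 1 = 318.5
  [11→12]: (296.0+256.6)/2 × 1 = 276.3
  Sum = 5518.0 ng/mL·h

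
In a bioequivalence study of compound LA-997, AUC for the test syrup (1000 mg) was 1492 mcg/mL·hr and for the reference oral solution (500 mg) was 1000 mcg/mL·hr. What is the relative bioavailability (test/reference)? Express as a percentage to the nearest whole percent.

F_rel = 75%

F_rel = (AUC_test/D_test) / (AUC_ref/D_ref)
      = (1492/1000) / (1000/500)
      = 1.492 / 2 = 0.7460 = 74.60%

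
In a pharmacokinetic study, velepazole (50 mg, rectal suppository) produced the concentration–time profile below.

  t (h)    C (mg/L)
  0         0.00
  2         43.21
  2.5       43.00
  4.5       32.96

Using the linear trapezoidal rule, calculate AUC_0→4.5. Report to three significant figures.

AUC = 141 mg/L·h

Trapezoidal AUC_0→4.5:
  [0→2]: (0.00+43.21)/2 × 2 = 43.21
  [2→2.5]: (43.21+43.00)/2 × 0.5 = 21.5525
  [2.5→4.5]: (43.00+32.96)/2 × 2 = 75.96
  Sum = 140.7225 mg/L·h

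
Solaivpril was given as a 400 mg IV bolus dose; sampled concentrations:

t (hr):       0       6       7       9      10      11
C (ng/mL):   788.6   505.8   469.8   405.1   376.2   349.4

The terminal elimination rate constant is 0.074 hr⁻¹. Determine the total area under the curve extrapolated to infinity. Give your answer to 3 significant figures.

AUC = 10700 ng/mL·hr

Trapezoidal AUC_0→11:
  [0→6]: (788.6+505.8)/2 × 6 = 3883.2
  [6→7]: (505.8+469.8)/2 × 1 = 487.8
  [7→9]: (469.8+405.1)/2 × 2 = 874.9
  [9→10]: (405.1+376.2)/2 × 1 = 390.65
  [10→11]: (376.2+349.4)/2 × 1 = 362.8
  Sum = 5999.35 ng/mL·hr
Extrapolated tail: C_last / k_e = 349.4 / 0.074 = 4721.622
AUC_0→∞ = 5999.35 + 4721.622 = 10720.972 ng/mL·hr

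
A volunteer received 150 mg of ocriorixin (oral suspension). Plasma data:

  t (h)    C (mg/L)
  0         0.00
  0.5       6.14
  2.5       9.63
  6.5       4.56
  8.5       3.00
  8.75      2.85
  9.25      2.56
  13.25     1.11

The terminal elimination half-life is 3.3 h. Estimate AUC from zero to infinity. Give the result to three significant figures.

Trapezoidal AUC_0→13.25:
  [0→0.5]: (0.00+6.14)/2 × 0.5 = 1.535
  [0.5→2.5]: (6.14+9.63)/2 × 2 = 15.77
  [2.5→6.5]: (9.63+4.56)/2 × 4 = 28.38
  [6.5→8.5]: (4.56+3.00)/2 × 2 = 7.56
  [8.5→8.75]: (3.00+2.85)/2 × 0.25 = 0.73125
  [8.75→9.25]: (2.85+2.56)/2 × 0.5 = 1.3525
  [9.25→13.25]: (2.56+1.11)/2 × 4 = 7.34
  Sum = 62.66875 mg/L·h
k_e = ln2 / t½ = 0.693147 / 3.3 = 0.2100 h^-1
Extrapolated tail: C_last / k_e = 1.11 / 0.21 = 5.286
AUC_0→∞ = 62.66875 + 5.286 = 67.95475 mg/L·h

AUC = 68.0 mg/L·h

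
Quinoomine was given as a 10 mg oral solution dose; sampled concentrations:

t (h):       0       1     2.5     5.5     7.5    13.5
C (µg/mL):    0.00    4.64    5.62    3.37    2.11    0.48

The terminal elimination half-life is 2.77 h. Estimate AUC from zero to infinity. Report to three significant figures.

AUC = 38.7 µg/mL·h

Trapezoidal AUC_0→13.5:
  [0→1]: (0.00+4.64)/2 × 1 = 2.32
  [1→2.5]: (4.64+5.62)/2 × 1.5 = 7.695
  [2.5→5.5]: (5.62+3.37)/2 × 3 = 13.485
  [5.5→7.5]: (3.37+2.11)/2 × 2 = 5.48
  [7.5→13.5]: (2.11+0.48)/2 × 6 = 7.77
  Sum = 36.75 µg/mL·h
k_e = ln2 / t½ = 0.693147 / 2.77 = 0.2502 h^-1
Extrapolated tail: C_last / k_e = 0.48 / 0.2502 = 1.918
AUC_0→∞ = 36.75 + 1.918 = 38.668 µg/mL·h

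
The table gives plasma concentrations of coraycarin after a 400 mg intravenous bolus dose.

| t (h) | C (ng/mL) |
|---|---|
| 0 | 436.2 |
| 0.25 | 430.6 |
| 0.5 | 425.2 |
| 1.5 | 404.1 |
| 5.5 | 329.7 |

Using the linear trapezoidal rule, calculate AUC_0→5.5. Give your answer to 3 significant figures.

AUC = 2100 ng/mL·h

Trapezoidal AUC_0→5.5:
  [0→0.25]: (436.2+430.6)/2 × 0.25 = 108.35
  [0.25→0.5]: (430.6+425.2)/2 × 0.25 = 106.975
  [0.5→1.5]: (425.2+404.1)/2 × 1 = 414.65
  [1.5→5.5]: (404.1+329.7)/2 × 4 = 1467.6
  Sum = 2097.575 ng/mL·h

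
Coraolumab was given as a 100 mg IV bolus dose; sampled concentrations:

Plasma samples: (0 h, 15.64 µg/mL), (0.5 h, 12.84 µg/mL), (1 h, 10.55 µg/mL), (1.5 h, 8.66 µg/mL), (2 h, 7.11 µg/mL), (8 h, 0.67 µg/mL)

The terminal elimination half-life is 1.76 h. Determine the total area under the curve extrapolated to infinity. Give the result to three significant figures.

AUC = 46.8 µg/mL·h

Trapezoidal AUC_0→8:
  [0→0.5]: (15.64+12.84)/2 × 0.5 = 7.12
  [0.5→1]: (12.84+10.55)/2 × 0.5 = 5.8475
  [1→1.5]: (10.55+8.66)/2 × 0.5 = 4.8025
  [1.5→2]: (8.66+7.11)/2 × 0.5 = 3.9425
  [2→8]: (7.11+0.67)/2 × 6 = 23.34
  Sum = 45.0525 µg/mL·h
k_e = ln2 / t½ = 0.693147 / 1.76 = 0.3938 h^-1
Extrapolated tail: C_last / k_e = 0.67 / 0.3938 = 1.701
AUC_0→∞ = 45.0525 + 1.701 = 46.7535 µg/mL·h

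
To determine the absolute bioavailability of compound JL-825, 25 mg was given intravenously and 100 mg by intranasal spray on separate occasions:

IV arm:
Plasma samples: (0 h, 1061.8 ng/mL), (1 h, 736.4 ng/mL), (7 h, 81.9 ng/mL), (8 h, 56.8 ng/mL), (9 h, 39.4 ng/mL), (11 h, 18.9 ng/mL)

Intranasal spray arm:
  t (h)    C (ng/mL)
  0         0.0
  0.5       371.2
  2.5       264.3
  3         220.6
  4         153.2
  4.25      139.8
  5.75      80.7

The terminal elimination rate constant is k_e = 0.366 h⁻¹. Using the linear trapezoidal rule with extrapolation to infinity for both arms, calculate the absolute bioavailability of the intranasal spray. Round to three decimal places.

F = 0.102

Trapezoidal AUC_0→11 (IV):
  [0→1]: (1061.8+736.4)/2 × 1 = 899.1
  [1→7]: (736.4+81.9)/2 × 6 = 2454.9
  [7→8]: (81.9+56.8)/2 × 1 = 69.35
  [8→9]: (56.8+39.4)/2 × 1 = 48.1
  [9→11]: (39.4+18.9)/2 × 2 = 58.3
  Sum = 3529.75 ng/mL·h
IV tail: 18.9/0.366 = 51.639; AUC_iv,0→∞ = 3529.75 + 51.639 = 3581.389 ng/mL·h
Trapezoidal AUC_0→5.75 (intranasal spray):
  [0→0.5]: (0.0+371.2)/2 × 0.5 = 92.8
  [0.5→2.5]: (371.2+264.3)/2 × 2 = 635.5
  [2.5→3]: (264.3+220.6)/2 × 0.5 = 121.225
  [3→4]: (220.6+153.2)/2 × 1 = 186.9
  [4→4.25]: (153.2+139.8)/2 × 0.25 = 36.625
  [4.25→5.75]: (139.8+80.7)/2 × 1.5 = 165.375
  Sum = 1238.425 ng/mL·h
intranasal spray tail: 80.7/0.366 = 220.492; AUC_ev,0→∞ = 1238.425 + 220.492 = 1458.917 ng/mL·h
F = (AUC_ev/D_ev)/(AUC_iv/D_iv) = (1458.917/100)/(3581.389/25) = 14.58917/143.25556 = 0.1018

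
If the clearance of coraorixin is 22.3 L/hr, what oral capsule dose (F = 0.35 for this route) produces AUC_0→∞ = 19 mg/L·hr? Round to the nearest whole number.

Dose = 1211 mg

Dose = CL × AUC_0→∞ / F
     = 22.3 × 19 / 0.35 = 1210.57 mg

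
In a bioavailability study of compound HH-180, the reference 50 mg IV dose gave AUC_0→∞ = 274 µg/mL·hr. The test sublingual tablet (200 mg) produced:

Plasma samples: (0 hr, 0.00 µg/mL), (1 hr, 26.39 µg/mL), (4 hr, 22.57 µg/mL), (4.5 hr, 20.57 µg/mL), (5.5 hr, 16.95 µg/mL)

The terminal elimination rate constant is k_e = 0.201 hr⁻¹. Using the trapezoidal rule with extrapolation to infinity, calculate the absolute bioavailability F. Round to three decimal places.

Trapezoidal AUC_0→5.5 (sublingual tablet):
  [0→1]: (0.00+26.39)/2 × 1 = 13.195
  [1→4]: (26.39+22.57)/2 × 3 = 73.44
  [4→4.5]: (22.57+20.57)/2 × 0.5 = 10.785
  [4.5→5.5]: (20.57+16.95)/2 × 1 = 18.76
  Sum = 116.18 µg/mL·hr
Tail: C_last/k_e = 16.95/0.201 = 84.328
AUC_0→∞ (sublingual tablet) = 116.18 + 84.328 = 200.508 µg/mL·hr
F = (AUC_ev/D_ev)/(AUC_iv/D_iv) = (200.508/200)/(274/50) = 1.00254/5.48 = 0.1829

F = 0.183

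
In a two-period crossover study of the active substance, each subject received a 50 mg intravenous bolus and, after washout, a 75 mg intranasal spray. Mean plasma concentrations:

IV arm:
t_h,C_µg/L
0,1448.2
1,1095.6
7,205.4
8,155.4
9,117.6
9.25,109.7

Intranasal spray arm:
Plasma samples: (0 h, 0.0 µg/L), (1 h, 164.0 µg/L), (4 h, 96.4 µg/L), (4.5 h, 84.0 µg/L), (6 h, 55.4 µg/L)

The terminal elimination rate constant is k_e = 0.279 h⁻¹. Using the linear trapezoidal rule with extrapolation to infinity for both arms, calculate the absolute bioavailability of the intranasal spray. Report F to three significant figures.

Trapezoidal AUC_0→9.25 (IV):
  [0→1]: (1448.2+1095.6)/2 × 1 = 1271.9
  [1→7]: (1095.6+205.4)/2 × 6 = 3903.0
  [7→8]: (205.4+155.4)/2 × 1 = 180.4
  [8→9]: (155.4+117.6)/2 × 1 = 136.5
  [9→9.25]: (117.6+109.7)/2 × 0.25 = 28.4125
  Sum = 5520.2125 µg/L·h
IV tail: 109.7/0.279 = 393.190; AUC_iv,0→∞ = 5520.2125 + 393.190 = 5913.4025 µg/L·h
Trapezoidal AUC_0→6 (intranasal spray):
  [0→1]: (0.0+164.0)/2 × 1 = 82.0
  [1→4]: (164.0+96.4)/2 × 3 = 390.6
  [4→4.5]: (96.4+84.0)/2 × 0.5 = 45.1
  [4.5→6]: (84.0+55.4)/2 × 1.5 = 104.55
  Sum = 622.25 µg/L·h
intranasal spray tail: 55.4/0.279 = 198.566; AUC_ev,0→∞ = 622.25 + 198.566 = 820.816 µg/L·h
F = (AUC_ev/D_ev)/(AUC_iv/D_iv) = (820.816/75)/(5913.4025/50) = 10.9442/118.26805 = 0.0925

F = 0.0925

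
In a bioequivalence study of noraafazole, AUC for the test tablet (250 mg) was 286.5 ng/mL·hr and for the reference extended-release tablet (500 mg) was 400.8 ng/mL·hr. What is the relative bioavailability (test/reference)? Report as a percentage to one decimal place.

F_rel = (AUC_test/D_test) / (AUC_ref/D_ref)
      = (286.5/250) / (400.8/500)
      = 1.146 / 0.8016 = 1.4296 = 142.96%

F_rel = 143.0%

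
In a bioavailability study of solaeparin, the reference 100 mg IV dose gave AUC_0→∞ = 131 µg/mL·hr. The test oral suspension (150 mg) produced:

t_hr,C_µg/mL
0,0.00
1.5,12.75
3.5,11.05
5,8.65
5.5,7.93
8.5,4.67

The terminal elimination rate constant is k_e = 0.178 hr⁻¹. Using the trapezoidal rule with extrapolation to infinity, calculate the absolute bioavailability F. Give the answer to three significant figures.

F = 0.496

Trapezoidal AUC_0→8.5 (oral suspension):
  [0→1.5]: (0.00+12.75)/2 × 1.5 = 9.5625
  [1.5→3.5]: (12.75+11.05)/2 × 2 = 23.8
  [3.5→5]: (11.05+8.65)/2 × 1.5 = 14.775
  [5→5.5]: (8.65+7.93)/2 × 0.5 = 4.145
  [5.5→8.5]: (7.93+4.67)/2 × 3 = 18.9
  Sum = 71.1825 µg/mL·hr
Tail: C_last/k_e = 4.67/0.178 = 26.236
AUC_0→∞ (oral suspension) = 71.1825 + 26.236 = 97.4185 µg/mL·hr
F = (AUC_ev/D_ev)/(AUC_iv/D_iv) = (97.4185/150)/(131/100) = 0.649457/1.31 = 0.4958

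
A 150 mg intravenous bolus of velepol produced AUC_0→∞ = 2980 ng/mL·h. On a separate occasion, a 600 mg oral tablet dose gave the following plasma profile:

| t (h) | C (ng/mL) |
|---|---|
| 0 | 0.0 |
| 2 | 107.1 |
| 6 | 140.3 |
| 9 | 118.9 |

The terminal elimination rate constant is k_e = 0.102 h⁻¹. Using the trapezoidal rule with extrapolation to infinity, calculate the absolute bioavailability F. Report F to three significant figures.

Trapezoidal AUC_0→9 (oral tablet):
  [0→2]: (0.0+107.1)/2 × 2 = 107.1
  [2→6]: (107.1+140.3)/2 × 4 = 494.8
  [6→9]: (140.3+118.9)/2 × 3 = 388.8
  Sum = 990.7 ng/mL·h
Tail: C_last/k_e = 118.9/0.102 = 1165.686
AUC_0→∞ (oral tablet) = 990.7 + 1165.686 = 2156.386 ng/mL·h
F = (AUC_ev/D_ev)/(AUC_iv/D_iv) = (2156.386/600)/(2980/150) = 3.59398/19.8667 = 0.1809

F = 0.181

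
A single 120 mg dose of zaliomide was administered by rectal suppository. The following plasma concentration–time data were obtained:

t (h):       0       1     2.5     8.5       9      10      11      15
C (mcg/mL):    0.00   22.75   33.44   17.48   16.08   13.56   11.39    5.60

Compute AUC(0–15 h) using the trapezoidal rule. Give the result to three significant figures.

Trapezoidal AUC_0→15:
  [0→1]: (0.00+22.75)/2 × 1 = 11.375
  [1→2.5]: (22.75+33.44)/2 × 1.5 = 42.1425
  [2.5→8.5]: (33.44+17.48)/2 × 6 = 152.76
  [8.5→9]: (17.48+16.08)/2 × 0.5 = 8.39
  [9→10]: (16.08+13.56)/2 × 1 = 14.82
  [10→11]: (13.56+11.39)/2 × 1 = 12.475
  [11→15]: (11.39+5.60)/2 × 4 = 33.98
  Sum = 275.9425 mcg/mL·h

AUC = 276 mcg/mL·h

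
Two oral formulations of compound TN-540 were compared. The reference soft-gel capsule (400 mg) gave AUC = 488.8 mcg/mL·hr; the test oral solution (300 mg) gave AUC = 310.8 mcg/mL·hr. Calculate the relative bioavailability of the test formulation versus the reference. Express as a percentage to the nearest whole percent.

F_rel = 85%

F_rel = (AUC_test/D_test) / (AUC_ref/D_ref)
      = (310.8/300) / (488.8/400)
      = 1.036 / 1.222 = 0.8478 = 84.78%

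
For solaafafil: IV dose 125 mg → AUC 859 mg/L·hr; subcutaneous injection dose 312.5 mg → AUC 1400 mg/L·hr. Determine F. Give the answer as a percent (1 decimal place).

F = (AUC_ev / D_ev) / (AUC_iv / D_iv)
  = (1400/312.5) / (859/125)
  = 4.48 / 6.872 = 0.6519
  = 65.19%

F = 65.2%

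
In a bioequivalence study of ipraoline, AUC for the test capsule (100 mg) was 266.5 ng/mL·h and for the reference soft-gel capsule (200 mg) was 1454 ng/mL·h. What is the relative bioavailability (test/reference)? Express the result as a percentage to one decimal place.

F_rel = (AUC_test/D_test) / (AUC_ref/D_ref)
      = (266.5/100) / (1454/200)
      = 2.665 / 7.27 = 0.3666 = 36.66%

F_rel = 36.7%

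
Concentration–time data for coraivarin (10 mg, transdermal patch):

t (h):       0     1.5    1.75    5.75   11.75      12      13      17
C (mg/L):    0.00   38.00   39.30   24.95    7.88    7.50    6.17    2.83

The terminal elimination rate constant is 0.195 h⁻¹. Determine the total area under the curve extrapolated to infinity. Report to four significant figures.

Trapezoidal AUC_0→17:
  [0→1.5]: (0.00+38.00)/2 × 1.5 = 28.5
  [1.5→1.75]: (38.00+39.30)/2 × 0.25 = 9.6625
  [1.75→5.75]: (39.30+24.95)/2 × 4 = 128.5
  [5.75→11.75]: (24.95+7.88)/2 × 6 = 98.49
  [11.75→12]: (7.88+7.50)/2 × 0.25 = 1.9225
  [12→13]: (7.50+6.17)/2 × 1 = 6.835
  [13→17]: (6.17+2.83)/2 × 4 = 18.0
  Sum = 291.91 mg/L·h
Extrapolated tail: C_last / k_e = 2.83 / 0.195 = 14.513
AUC_0→∞ = 291.91 + 14.513 = 306.423 mg/L·h

AUC = 306.4 mg/L·h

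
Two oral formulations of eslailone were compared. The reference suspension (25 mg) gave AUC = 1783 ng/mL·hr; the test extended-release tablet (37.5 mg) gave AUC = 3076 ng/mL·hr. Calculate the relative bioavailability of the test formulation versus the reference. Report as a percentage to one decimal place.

F_rel = 115.0%

F_rel = (AUC_test/D_test) / (AUC_ref/D_ref)
      = (3076/37.5) / (1783/25)
      = 82.0267 / 71.32 = 1.1501 = 115.01%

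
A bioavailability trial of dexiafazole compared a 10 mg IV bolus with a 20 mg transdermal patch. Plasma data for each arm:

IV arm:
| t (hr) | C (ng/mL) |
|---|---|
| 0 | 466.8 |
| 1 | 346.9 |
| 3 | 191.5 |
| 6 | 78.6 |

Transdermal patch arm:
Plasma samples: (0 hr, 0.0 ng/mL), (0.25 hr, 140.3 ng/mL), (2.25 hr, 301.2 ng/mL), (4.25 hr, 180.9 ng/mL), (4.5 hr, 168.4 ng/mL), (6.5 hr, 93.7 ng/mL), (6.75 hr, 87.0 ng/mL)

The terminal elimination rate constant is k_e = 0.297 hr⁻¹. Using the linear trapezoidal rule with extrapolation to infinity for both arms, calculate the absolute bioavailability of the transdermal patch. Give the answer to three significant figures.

Trapezoidal AUC_0→6 (IV):
  [0→1]: (466.8+346.9)/2 × 1 = 406.85
  [1→3]: (346.9+191.5)/2 × 2 = 538.4
  [3→6]: (191.5+78.6)/2 × 3 = 405.15
  Sum = 1350.4 ng/mL·hr
IV tail: 78.6/0.297 = 264.646; AUC_iv,0→∞ = 1350.4 + 264.646 = 1615.046 ng/mL·hr
Trapezoidal AUC_0→6.75 (transdermal patch):
  [0→0.25]: (0.0+140.3)/2 × 0.25 = 17.5375
  [0.25→2.25]: (140.3+301.2)/2 × 2 = 441.5
  [2.25→4.25]: (301.2+180.9)/2 × 2 = 482.1
  [4.25→4.5]: (180.9+168.4)/2 × 0.25 = 43.6625
  [4.5→6.5]: (168.4+93.7)/2 × 2 = 262.1
  [6.5→6.75]: (93.7+87.0)/2 × 0.25 = 22.5875
  Sum = 1269.4875 ng/mL·hr
transdermal patch tail: 87.0/0.297 = 292.929; AUC_ev,0→∞ = 1269.4875 + 292.929 = 1562.4165 ng/mL·hr
F = (AUC_ev/D_ev)/(AUC_iv/D_iv) = (1562.4165/20)/(1615.046/10) = 78.120825/161.5046 = 0.4837

F = 0.484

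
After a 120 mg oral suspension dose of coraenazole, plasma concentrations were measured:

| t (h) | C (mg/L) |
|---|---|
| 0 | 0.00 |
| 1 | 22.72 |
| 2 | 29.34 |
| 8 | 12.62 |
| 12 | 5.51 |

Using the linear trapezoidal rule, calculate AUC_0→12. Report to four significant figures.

AUC = 199.5 mg/L·h

Trapezoidal AUC_0→12:
  [0→1]: (0.00+22.72)/2 × 1 = 11.36
  [1→2]: (22.72+29.34)/2 × 1 = 26.03
  [2→8]: (29.34+12.62)/2 × 6 = 125.88
  [8→12]: (12.62+5.51)/2 × 4 = 36.26
  Sum = 199.53 mg/L·h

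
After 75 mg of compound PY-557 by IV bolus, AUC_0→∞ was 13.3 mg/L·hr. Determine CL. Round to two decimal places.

CL = 5.64 L/hr

CL = Dose_iv / AUC_0→∞
   = 75 / 13.3 = 5.6391 L/hr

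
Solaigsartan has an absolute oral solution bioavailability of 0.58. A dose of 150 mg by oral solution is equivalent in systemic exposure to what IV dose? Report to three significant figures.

Systemic exposure from an extravascular dose = F × D_ev, so the equivalent IV dose is F × D_ev.
D_iv = F × D_ev = 0.58 × 150 = 87 mg

D_iv = 87.0 mg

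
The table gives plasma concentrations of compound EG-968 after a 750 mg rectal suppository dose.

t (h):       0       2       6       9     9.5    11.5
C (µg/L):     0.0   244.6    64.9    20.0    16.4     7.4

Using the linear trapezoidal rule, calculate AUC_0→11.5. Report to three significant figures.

Trapezoidal AUC_0→11.5:
  [0→2]: (0.0+244.6)/2 × 2 = 244.6
  [2→6]: (244.6+64.9)/2 × 4 = 619.0
  [6→9]: (64.9+20.0)/2 × 3 = 127.35
  [9→9.5]: (20.0+16.4)/2 × 0.5 = 9.1
  [9.5→11.5]: (16.4+7.4)/2 × 2 = 23.8
  Sum = 1023.85 µg/L·h

AUC = 1020 µg/L·h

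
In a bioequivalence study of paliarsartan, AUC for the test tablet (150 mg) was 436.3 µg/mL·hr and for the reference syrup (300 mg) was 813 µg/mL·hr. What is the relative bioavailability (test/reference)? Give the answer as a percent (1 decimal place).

F_rel = 107.3%

F_rel = (AUC_test/D_test) / (AUC_ref/D_ref)
      = (436.3/150) / (813/300)
      = 2.90867 / 2.71 = 1.0733 = 107.33%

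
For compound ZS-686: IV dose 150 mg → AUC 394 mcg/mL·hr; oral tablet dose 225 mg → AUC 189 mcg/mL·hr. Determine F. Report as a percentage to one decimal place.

F = (AUC_ev / D_ev) / (AUC_iv / D_iv)
  = (189/225) / (394/150)
  = 0.84 / 2.62667 = 0.3198
  = 31.98%

F = 32.0%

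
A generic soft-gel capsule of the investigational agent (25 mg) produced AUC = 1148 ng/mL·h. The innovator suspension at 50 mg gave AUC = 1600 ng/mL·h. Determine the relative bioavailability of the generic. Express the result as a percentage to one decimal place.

F_rel = (AUC_test/D_test) / (AUC_ref/D_ref)
      = (1148/25) / (1600/50)
      = 45.92 / 32 = 1.4350 = 143.50%

F_rel = 143.5%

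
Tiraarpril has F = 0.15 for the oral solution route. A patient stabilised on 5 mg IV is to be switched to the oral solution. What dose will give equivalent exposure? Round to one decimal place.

D_oral = 33.3 mg

For equal systemic exposure: F × D_ev = D_iv
D_ev = D_iv / F = 5 / 0.15 = 33.3333 mg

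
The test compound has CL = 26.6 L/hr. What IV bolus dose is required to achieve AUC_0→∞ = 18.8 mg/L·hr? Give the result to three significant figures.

Dose = 500 mg

Dose_iv = CL × AUC_0→∞
     = 26.6 × 18.8 = 500.08 mg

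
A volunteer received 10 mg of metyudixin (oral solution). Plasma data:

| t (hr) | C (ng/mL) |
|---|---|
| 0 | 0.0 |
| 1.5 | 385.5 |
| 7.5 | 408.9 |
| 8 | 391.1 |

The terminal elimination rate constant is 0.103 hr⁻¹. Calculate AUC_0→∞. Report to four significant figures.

AUC = 6669 ng/mL·hr

Trapezoidal AUC_0→8:
  [0→1.5]: (0.0+385.5)/2 × 1.5 = 289.125
  [1.5→7.5]: (385.5+408.9)/2 × 6 = 2383.2
  [7.5→8]: (408.9+391.1)/2 × 0.5 = 200.0
  Sum = 2872.325 ng/mL·hr
Extrapolated tail: C_last / k_e = 391.1 / 0.103 = 3797.087
AUC_0→∞ = 2872.325 + 3797.087 = 6669.412 ng/mL·hr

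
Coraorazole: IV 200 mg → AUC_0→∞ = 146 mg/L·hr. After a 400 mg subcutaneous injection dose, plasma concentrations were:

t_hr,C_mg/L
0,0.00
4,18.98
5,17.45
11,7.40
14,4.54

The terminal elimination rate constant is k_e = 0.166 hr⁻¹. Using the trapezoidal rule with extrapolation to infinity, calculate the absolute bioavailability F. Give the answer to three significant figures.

Trapezoidal AUC_0→14 (subcutaneous injection):
  [0→4]: (0.00+18.98)/2 × 4 = 37.96
  [4→5]: (18.98+17.45)/2 × 1 = 18.215
  [5→11]: (17.45+7.40)/2 × 6 = 74.55
  [11→14]: (7.40+4.54)/2 × 3 = 17.91
  Sum = 148.635 mg/L·hr
Tail: C_last/k_e = 4.54/0.166 = 27.349
AUC_0→∞ (subcutaneous injection) = 148.635 + 27.349 = 175.984 mg/L·hr
F = (AUC_ev/D_ev)/(AUC_iv/D_iv) = (175.984/400)/(146/200) = 0.43996/0.73 = 0.6027

F = 0.603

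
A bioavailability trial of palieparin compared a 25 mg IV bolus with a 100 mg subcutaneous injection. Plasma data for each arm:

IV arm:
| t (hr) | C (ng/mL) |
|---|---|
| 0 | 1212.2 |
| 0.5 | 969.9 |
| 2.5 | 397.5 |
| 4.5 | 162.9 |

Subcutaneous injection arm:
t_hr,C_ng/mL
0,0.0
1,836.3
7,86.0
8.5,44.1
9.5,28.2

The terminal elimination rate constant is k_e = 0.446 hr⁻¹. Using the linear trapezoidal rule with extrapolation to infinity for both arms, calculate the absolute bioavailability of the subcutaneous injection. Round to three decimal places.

Trapezoidal AUC_0→4.5 (IV):
  [0→0.5]: (1212.2+969.9)/2 × 0.5 = 545.525
  [0.5→2.5]: (969.9+397.5)/2 × 2 = 1367.4
  [2.5→4.5]: (397.5+162.9)/2 × 2 = 560.4
  Sum = 2473.325 ng/mL·hr
IV tail: 162.9/0.446 = 365.247; AUC_iv,0→∞ = 2473.325 + 365.247 = 2838.572 ng/mL·hr
Trapezoidal AUC_0→9.5 (subcutaneous injection):
  [0→1]: (0.0+836.3)/2 × 1 = 418.15
  [1→7]: (836.3+86.0)/2 × 6 = 2766.9
  [7→8.5]: (86.0+44.1)/2 × 1.5 = 97.575
  [8.5→9.5]: (44.1+28.2)/2 × 1 = 36.15
  Sum = 3318.775 ng/mL·hr
subcutaneous injection tail: 28.2/0.446 = 63.229; AUC_ev,0→∞ = 3318.775 + 63.229 = 3382.004 ng/mL·hr
F = (AUC_ev/D_ev)/(AUC_iv/D_iv) = (3382.004/100)/(2838.572/25) = 33.82004/113.54288 = 0.2979

F = 0.298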